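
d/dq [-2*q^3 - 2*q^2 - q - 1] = -6*q^2 - 4*q - 1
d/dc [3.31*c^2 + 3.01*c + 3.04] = 6.62*c + 3.01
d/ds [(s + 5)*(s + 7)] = 2*s + 12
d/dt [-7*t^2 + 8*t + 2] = 8 - 14*t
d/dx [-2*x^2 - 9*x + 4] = -4*x - 9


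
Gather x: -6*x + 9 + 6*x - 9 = 0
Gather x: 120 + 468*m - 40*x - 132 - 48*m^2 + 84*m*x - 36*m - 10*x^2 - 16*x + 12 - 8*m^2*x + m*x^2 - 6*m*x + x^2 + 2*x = -48*m^2 + 432*m + x^2*(m - 9) + x*(-8*m^2 + 78*m - 54)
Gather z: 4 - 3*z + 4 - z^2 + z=-z^2 - 2*z + 8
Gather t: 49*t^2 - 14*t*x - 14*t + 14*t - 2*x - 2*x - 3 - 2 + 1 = 49*t^2 - 14*t*x - 4*x - 4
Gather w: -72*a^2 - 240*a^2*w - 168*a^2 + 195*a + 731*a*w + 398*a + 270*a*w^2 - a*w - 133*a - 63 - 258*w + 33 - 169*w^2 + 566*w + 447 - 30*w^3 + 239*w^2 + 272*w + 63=-240*a^2 + 460*a - 30*w^3 + w^2*(270*a + 70) + w*(-240*a^2 + 730*a + 580) + 480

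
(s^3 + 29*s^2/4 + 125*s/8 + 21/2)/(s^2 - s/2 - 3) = (s^2 + 23*s/4 + 7)/(s - 2)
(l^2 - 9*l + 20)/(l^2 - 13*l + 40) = (l - 4)/(l - 8)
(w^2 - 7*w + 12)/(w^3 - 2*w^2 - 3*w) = (w - 4)/(w*(w + 1))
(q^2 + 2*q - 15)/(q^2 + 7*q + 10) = (q - 3)/(q + 2)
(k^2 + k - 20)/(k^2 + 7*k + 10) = (k - 4)/(k + 2)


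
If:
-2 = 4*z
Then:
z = -1/2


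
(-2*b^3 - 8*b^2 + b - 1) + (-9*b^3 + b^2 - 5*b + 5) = -11*b^3 - 7*b^2 - 4*b + 4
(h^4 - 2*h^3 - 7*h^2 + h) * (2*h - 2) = 2*h^5 - 6*h^4 - 10*h^3 + 16*h^2 - 2*h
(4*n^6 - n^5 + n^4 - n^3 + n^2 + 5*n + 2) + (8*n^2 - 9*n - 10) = 4*n^6 - n^5 + n^4 - n^3 + 9*n^2 - 4*n - 8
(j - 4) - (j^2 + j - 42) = 38 - j^2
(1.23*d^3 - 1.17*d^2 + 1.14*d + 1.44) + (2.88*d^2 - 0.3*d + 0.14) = 1.23*d^3 + 1.71*d^2 + 0.84*d + 1.58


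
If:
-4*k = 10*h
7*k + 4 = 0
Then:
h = 8/35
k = -4/7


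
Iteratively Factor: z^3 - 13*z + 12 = (z - 3)*(z^2 + 3*z - 4) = (z - 3)*(z + 4)*(z - 1)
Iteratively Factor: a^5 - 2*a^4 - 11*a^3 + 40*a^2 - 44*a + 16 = (a - 1)*(a^4 - a^3 - 12*a^2 + 28*a - 16) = (a - 1)*(a + 4)*(a^3 - 5*a^2 + 8*a - 4) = (a - 2)*(a - 1)*(a + 4)*(a^2 - 3*a + 2) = (a - 2)*(a - 1)^2*(a + 4)*(a - 2)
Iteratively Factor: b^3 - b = (b + 1)*(b^2 - b) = (b - 1)*(b + 1)*(b)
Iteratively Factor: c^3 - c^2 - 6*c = (c + 2)*(c^2 - 3*c) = c*(c + 2)*(c - 3)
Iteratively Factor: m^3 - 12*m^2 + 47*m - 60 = (m - 4)*(m^2 - 8*m + 15) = (m - 5)*(m - 4)*(m - 3)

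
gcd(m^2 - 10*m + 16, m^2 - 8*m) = m - 8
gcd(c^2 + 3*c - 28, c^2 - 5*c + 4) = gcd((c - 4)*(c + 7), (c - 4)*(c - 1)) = c - 4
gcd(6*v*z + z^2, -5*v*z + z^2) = z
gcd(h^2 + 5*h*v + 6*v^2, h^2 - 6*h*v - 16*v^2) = h + 2*v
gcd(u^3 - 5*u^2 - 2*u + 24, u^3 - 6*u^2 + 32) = u^2 - 2*u - 8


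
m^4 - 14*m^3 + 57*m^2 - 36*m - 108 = (m - 6)^2*(m - 3)*(m + 1)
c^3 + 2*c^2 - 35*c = c*(c - 5)*(c + 7)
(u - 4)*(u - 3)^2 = u^3 - 10*u^2 + 33*u - 36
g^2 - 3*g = g*(g - 3)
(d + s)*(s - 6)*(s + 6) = d*s^2 - 36*d + s^3 - 36*s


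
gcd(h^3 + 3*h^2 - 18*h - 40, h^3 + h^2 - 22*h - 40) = h + 2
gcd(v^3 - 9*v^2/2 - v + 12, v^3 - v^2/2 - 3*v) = v^2 - v/2 - 3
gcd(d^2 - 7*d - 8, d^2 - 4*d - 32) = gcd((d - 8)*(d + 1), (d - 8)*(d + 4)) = d - 8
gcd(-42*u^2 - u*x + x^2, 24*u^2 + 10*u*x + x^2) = 6*u + x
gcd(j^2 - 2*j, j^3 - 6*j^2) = j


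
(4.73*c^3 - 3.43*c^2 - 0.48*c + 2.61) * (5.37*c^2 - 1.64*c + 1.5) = 25.4001*c^5 - 26.1763*c^4 + 10.1426*c^3 + 9.6579*c^2 - 5.0004*c + 3.915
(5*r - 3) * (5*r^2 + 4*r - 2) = 25*r^3 + 5*r^2 - 22*r + 6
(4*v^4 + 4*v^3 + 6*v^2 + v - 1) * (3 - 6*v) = -24*v^5 - 12*v^4 - 24*v^3 + 12*v^2 + 9*v - 3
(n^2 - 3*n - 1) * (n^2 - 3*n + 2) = n^4 - 6*n^3 + 10*n^2 - 3*n - 2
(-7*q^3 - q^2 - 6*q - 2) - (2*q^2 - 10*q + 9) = -7*q^3 - 3*q^2 + 4*q - 11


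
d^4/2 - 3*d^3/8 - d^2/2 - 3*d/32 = d*(d/2 + 1/4)*(d - 3/2)*(d + 1/4)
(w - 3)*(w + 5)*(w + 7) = w^3 + 9*w^2 - w - 105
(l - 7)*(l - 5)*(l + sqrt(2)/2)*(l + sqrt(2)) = l^4 - 12*l^3 + 3*sqrt(2)*l^3/2 - 18*sqrt(2)*l^2 + 36*l^2 - 12*l + 105*sqrt(2)*l/2 + 35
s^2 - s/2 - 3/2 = (s - 3/2)*(s + 1)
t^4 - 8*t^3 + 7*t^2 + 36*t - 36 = (t - 6)*(t - 3)*(t - 1)*(t + 2)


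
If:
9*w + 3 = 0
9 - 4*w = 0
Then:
No Solution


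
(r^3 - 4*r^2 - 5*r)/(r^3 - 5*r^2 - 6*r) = (r - 5)/(r - 6)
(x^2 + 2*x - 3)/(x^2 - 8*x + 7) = (x + 3)/(x - 7)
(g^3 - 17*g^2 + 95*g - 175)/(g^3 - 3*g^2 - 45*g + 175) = (g - 7)/(g + 7)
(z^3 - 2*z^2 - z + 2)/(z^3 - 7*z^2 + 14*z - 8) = (z + 1)/(z - 4)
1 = 1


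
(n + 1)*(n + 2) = n^2 + 3*n + 2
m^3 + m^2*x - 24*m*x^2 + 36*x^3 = (m - 3*x)*(m - 2*x)*(m + 6*x)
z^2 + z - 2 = (z - 1)*(z + 2)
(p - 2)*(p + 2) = p^2 - 4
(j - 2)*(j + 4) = j^2 + 2*j - 8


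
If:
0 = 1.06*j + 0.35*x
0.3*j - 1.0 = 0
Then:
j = 3.33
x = -10.10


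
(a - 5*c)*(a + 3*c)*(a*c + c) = a^3*c - 2*a^2*c^2 + a^2*c - 15*a*c^3 - 2*a*c^2 - 15*c^3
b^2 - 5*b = b*(b - 5)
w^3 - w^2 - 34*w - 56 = (w - 7)*(w + 2)*(w + 4)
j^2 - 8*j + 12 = (j - 6)*(j - 2)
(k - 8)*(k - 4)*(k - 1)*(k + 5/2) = k^4 - 21*k^3/2 + 23*k^2/2 + 78*k - 80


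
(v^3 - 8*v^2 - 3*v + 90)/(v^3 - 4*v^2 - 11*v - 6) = (v^2 - 2*v - 15)/(v^2 + 2*v + 1)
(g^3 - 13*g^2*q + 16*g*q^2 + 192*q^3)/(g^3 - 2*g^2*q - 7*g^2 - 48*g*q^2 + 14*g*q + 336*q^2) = (g^2 - 5*g*q - 24*q^2)/(g^2 + 6*g*q - 7*g - 42*q)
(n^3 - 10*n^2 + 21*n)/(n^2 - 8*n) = (n^2 - 10*n + 21)/(n - 8)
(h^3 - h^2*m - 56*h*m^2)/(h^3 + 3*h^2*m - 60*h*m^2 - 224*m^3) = h/(h + 4*m)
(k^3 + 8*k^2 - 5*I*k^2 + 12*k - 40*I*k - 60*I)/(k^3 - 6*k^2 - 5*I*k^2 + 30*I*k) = (k^2 + 8*k + 12)/(k*(k - 6))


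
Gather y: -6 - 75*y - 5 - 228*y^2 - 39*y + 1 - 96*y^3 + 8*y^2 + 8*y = -96*y^3 - 220*y^2 - 106*y - 10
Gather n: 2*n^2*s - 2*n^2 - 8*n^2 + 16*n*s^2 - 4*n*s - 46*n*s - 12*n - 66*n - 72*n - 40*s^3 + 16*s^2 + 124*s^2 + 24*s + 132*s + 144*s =n^2*(2*s - 10) + n*(16*s^2 - 50*s - 150) - 40*s^3 + 140*s^2 + 300*s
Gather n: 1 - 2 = -1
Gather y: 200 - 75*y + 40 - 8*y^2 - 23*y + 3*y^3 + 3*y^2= 3*y^3 - 5*y^2 - 98*y + 240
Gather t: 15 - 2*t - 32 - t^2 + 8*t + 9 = -t^2 + 6*t - 8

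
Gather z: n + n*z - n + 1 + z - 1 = z*(n + 1)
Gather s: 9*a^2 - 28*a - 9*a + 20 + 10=9*a^2 - 37*a + 30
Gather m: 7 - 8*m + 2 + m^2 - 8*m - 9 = m^2 - 16*m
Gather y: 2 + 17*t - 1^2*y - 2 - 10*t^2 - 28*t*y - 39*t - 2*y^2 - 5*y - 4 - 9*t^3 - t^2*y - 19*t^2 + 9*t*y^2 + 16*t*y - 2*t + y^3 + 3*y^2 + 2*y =-9*t^3 - 29*t^2 - 24*t + y^3 + y^2*(9*t + 1) + y*(-t^2 - 12*t - 4) - 4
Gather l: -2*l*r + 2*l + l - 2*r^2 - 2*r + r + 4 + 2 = l*(3 - 2*r) - 2*r^2 - r + 6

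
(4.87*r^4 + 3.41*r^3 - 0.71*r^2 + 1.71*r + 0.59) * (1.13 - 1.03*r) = -5.0161*r^5 + 1.9908*r^4 + 4.5846*r^3 - 2.5636*r^2 + 1.3246*r + 0.6667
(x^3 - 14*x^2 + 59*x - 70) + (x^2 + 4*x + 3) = x^3 - 13*x^2 + 63*x - 67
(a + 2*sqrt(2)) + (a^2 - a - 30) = a^2 - 30 + 2*sqrt(2)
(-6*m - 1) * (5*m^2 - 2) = -30*m^3 - 5*m^2 + 12*m + 2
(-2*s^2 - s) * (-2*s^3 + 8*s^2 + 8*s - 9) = 4*s^5 - 14*s^4 - 24*s^3 + 10*s^2 + 9*s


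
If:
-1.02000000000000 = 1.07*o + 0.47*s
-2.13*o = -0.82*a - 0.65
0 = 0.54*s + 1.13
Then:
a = -0.88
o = -0.03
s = -2.09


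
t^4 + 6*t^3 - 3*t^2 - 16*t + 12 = (t - 1)^2*(t + 2)*(t + 6)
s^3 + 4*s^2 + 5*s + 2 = (s + 1)^2*(s + 2)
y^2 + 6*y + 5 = (y + 1)*(y + 5)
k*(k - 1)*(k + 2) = k^3 + k^2 - 2*k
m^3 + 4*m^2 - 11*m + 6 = (m - 1)^2*(m + 6)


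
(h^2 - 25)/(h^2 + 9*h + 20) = (h - 5)/(h + 4)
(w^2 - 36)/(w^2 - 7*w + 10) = (w^2 - 36)/(w^2 - 7*w + 10)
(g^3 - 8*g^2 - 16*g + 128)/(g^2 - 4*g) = g - 4 - 32/g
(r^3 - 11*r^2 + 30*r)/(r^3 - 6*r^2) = (r - 5)/r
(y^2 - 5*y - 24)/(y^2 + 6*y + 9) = (y - 8)/(y + 3)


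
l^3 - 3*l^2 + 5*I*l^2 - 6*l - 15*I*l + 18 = (l - 3)*(l + 2*I)*(l + 3*I)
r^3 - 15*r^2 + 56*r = r*(r - 8)*(r - 7)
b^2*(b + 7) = b^3 + 7*b^2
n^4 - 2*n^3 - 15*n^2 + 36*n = n*(n - 3)^2*(n + 4)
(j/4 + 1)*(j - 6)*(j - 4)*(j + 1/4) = j^4/4 - 23*j^3/16 - 35*j^2/8 + 23*j + 6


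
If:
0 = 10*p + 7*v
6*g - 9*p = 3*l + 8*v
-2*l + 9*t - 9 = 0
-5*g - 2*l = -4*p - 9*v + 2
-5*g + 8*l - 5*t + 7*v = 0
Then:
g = 187/566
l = 6885/24904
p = -11823/24904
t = 13217/12452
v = 8445/12452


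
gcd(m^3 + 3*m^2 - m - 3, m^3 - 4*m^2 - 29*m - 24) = m^2 + 4*m + 3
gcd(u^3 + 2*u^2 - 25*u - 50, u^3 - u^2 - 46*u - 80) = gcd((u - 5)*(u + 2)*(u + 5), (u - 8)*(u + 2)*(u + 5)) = u^2 + 7*u + 10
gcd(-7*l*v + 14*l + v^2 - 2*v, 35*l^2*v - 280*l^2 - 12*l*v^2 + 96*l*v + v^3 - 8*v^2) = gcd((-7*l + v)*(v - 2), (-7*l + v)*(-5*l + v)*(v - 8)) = -7*l + v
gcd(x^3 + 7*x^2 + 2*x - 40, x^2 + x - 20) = x + 5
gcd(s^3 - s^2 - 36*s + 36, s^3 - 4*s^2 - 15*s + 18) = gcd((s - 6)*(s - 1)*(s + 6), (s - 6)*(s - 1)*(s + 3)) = s^2 - 7*s + 6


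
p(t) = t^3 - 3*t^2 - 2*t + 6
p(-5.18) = -203.13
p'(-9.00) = 295.00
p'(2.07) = -1.57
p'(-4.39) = 82.16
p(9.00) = 474.00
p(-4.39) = -127.64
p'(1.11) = -4.96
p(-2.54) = -24.66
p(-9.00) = -948.00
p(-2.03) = -10.67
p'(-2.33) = 28.27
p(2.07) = -2.12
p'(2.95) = 6.41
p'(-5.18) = 109.58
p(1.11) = 1.45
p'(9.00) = 187.00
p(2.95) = -0.34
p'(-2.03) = 22.54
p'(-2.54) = 32.59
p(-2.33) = -18.28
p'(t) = 3*t^2 - 6*t - 2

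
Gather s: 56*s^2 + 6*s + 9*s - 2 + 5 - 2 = 56*s^2 + 15*s + 1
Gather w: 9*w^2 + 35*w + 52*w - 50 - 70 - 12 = 9*w^2 + 87*w - 132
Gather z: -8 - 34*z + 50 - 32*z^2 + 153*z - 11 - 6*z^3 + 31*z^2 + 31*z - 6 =-6*z^3 - z^2 + 150*z + 25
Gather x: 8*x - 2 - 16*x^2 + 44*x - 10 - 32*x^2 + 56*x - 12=-48*x^2 + 108*x - 24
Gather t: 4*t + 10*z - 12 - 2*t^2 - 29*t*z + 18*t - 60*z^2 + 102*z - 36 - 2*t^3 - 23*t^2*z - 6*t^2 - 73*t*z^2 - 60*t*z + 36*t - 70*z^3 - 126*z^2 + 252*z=-2*t^3 + t^2*(-23*z - 8) + t*(-73*z^2 - 89*z + 58) - 70*z^3 - 186*z^2 + 364*z - 48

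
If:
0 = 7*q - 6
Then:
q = 6/7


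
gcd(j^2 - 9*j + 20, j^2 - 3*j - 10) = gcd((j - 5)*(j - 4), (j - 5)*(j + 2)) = j - 5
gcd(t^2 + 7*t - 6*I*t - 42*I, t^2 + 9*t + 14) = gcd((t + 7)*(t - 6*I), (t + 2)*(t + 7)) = t + 7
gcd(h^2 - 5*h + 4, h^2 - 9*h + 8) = h - 1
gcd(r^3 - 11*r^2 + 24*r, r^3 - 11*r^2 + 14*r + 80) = r - 8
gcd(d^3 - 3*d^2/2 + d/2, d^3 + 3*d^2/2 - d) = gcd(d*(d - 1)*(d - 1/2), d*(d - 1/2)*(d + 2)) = d^2 - d/2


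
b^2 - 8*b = b*(b - 8)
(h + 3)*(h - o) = h^2 - h*o + 3*h - 3*o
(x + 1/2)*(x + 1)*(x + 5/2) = x^3 + 4*x^2 + 17*x/4 + 5/4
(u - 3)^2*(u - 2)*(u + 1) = u^4 - 7*u^3 + 13*u^2 + 3*u - 18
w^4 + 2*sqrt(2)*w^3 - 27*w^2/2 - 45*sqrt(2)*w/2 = w*(w - 5*sqrt(2)/2)*(w + 3*sqrt(2)/2)*(w + 3*sqrt(2))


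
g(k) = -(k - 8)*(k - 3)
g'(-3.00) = 17.00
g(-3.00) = -66.00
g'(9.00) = -7.00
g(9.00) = -6.00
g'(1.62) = 7.76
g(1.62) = -8.80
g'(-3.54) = 18.08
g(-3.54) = -75.47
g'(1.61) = 7.78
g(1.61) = -8.88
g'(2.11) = 6.78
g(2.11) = -5.24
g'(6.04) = -1.08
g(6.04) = 5.96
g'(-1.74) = 14.48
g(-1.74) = -46.17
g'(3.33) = 4.34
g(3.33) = 1.54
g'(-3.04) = 17.08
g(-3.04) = -66.68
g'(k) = 11 - 2*k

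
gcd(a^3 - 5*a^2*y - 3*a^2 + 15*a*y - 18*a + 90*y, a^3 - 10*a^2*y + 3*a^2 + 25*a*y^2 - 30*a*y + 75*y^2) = -a^2 + 5*a*y - 3*a + 15*y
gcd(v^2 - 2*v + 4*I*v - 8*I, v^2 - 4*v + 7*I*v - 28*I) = 1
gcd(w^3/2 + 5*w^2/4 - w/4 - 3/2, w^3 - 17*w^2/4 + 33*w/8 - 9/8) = 1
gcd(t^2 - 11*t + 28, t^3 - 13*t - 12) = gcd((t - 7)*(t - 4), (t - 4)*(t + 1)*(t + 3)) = t - 4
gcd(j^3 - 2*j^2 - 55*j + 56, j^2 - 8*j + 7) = j - 1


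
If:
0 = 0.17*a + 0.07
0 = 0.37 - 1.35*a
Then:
No Solution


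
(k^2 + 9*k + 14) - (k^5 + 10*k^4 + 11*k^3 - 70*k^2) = -k^5 - 10*k^4 - 11*k^3 + 71*k^2 + 9*k + 14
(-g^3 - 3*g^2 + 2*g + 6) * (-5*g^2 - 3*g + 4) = 5*g^5 + 18*g^4 - 5*g^3 - 48*g^2 - 10*g + 24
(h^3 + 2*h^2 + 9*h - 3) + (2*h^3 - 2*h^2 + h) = 3*h^3 + 10*h - 3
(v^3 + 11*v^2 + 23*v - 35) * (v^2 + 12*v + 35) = v^5 + 23*v^4 + 190*v^3 + 626*v^2 + 385*v - 1225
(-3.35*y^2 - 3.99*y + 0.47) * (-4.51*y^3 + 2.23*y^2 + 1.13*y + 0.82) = 15.1085*y^5 + 10.5244*y^4 - 14.8029*y^3 - 6.2076*y^2 - 2.7407*y + 0.3854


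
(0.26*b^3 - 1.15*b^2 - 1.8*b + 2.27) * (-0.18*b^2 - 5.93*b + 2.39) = -0.0468*b^5 - 1.3348*b^4 + 7.7649*b^3 + 7.5169*b^2 - 17.7631*b + 5.4253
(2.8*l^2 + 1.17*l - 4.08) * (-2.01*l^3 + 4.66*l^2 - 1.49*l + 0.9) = -5.628*l^5 + 10.6963*l^4 + 9.481*l^3 - 18.2361*l^2 + 7.1322*l - 3.672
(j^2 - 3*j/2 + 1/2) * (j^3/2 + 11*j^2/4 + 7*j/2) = j^5/2 + 2*j^4 - 3*j^3/8 - 31*j^2/8 + 7*j/4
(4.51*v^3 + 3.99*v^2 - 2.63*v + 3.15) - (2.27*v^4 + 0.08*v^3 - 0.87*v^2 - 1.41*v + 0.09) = -2.27*v^4 + 4.43*v^3 + 4.86*v^2 - 1.22*v + 3.06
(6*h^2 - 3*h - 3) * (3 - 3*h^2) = -18*h^4 + 9*h^3 + 27*h^2 - 9*h - 9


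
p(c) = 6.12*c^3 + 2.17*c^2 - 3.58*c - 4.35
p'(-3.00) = 148.64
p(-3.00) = -139.32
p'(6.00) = 683.42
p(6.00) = 1374.21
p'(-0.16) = -3.80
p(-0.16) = -3.75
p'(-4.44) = 339.09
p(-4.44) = -481.35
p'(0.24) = -1.48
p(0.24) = -5.00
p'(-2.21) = 76.50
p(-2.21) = -51.90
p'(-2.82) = 130.19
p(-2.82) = -114.24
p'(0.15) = -2.52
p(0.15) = -4.82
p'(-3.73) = 235.67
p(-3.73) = -278.40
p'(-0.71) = 2.59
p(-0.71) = -2.90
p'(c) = 18.36*c^2 + 4.34*c - 3.58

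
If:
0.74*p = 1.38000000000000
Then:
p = 1.86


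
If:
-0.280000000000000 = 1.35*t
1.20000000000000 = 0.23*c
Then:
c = 5.22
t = -0.21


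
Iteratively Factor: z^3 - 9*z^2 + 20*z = (z - 5)*(z^2 - 4*z) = z*(z - 5)*(z - 4)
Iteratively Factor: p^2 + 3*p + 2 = (p + 2)*(p + 1)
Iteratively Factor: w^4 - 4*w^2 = (w + 2)*(w^3 - 2*w^2) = w*(w + 2)*(w^2 - 2*w) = w*(w - 2)*(w + 2)*(w)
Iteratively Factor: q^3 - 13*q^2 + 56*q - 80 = (q - 5)*(q^2 - 8*q + 16) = (q - 5)*(q - 4)*(q - 4)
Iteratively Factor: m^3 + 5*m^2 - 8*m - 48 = (m + 4)*(m^2 + m - 12) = (m - 3)*(m + 4)*(m + 4)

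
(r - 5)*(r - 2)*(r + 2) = r^3 - 5*r^2 - 4*r + 20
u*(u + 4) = u^2 + 4*u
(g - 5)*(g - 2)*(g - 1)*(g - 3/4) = g^4 - 35*g^3/4 + 23*g^2 - 91*g/4 + 15/2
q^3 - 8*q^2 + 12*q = q*(q - 6)*(q - 2)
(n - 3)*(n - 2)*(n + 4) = n^3 - n^2 - 14*n + 24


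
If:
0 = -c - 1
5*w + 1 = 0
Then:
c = -1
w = -1/5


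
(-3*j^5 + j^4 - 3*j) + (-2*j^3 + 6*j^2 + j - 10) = -3*j^5 + j^4 - 2*j^3 + 6*j^2 - 2*j - 10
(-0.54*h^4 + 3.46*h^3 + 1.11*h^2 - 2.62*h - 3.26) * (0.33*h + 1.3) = -0.1782*h^5 + 0.4398*h^4 + 4.8643*h^3 + 0.5784*h^2 - 4.4818*h - 4.238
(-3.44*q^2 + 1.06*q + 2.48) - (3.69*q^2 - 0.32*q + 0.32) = -7.13*q^2 + 1.38*q + 2.16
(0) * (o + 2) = 0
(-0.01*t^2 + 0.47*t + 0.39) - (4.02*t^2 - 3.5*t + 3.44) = -4.03*t^2 + 3.97*t - 3.05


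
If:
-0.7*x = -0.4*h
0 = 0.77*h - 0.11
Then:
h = 0.14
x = 0.08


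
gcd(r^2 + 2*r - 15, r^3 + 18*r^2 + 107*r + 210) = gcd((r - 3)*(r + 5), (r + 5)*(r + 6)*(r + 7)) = r + 5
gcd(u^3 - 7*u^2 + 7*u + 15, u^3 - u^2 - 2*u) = u + 1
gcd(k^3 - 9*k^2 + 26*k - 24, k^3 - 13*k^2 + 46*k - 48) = k^2 - 5*k + 6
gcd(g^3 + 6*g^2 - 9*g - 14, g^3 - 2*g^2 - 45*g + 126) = g + 7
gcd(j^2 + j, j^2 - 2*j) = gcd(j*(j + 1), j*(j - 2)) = j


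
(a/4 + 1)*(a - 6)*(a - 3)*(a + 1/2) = a^4/4 - 9*a^3/8 - 41*a^2/8 + 63*a/4 + 9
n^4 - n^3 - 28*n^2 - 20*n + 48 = (n - 6)*(n - 1)*(n + 2)*(n + 4)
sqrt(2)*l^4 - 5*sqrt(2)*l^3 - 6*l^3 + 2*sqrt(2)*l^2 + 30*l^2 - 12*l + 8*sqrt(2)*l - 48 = (l - 4)*(l - 2)*(l - 3*sqrt(2))*(sqrt(2)*l + sqrt(2))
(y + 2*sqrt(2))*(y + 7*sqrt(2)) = y^2 + 9*sqrt(2)*y + 28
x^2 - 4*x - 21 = (x - 7)*(x + 3)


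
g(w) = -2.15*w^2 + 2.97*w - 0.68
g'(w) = 2.97 - 4.3*w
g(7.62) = -102.89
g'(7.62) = -29.80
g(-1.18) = -7.18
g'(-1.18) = 8.04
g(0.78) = 0.33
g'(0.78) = -0.38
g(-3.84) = -43.79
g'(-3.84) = 19.48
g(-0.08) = -0.93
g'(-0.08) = 3.31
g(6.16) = -63.97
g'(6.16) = -23.52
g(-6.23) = -102.63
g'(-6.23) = 29.76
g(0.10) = -0.40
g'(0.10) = 2.54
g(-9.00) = -201.56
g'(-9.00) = 41.67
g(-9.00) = -201.56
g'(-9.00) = 41.67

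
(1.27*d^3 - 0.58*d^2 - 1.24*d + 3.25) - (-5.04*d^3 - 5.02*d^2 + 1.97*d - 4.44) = 6.31*d^3 + 4.44*d^2 - 3.21*d + 7.69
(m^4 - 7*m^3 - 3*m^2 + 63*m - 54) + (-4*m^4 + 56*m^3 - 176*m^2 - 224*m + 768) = -3*m^4 + 49*m^3 - 179*m^2 - 161*m + 714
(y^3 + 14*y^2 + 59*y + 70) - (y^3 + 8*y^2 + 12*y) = 6*y^2 + 47*y + 70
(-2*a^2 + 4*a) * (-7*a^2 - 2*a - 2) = 14*a^4 - 24*a^3 - 4*a^2 - 8*a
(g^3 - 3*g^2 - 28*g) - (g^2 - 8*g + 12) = g^3 - 4*g^2 - 20*g - 12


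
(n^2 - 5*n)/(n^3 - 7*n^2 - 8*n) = (5 - n)/(-n^2 + 7*n + 8)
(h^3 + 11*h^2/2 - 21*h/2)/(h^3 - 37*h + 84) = h*(2*h - 3)/(2*(h^2 - 7*h + 12))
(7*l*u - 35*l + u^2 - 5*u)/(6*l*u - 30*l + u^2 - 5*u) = (7*l + u)/(6*l + u)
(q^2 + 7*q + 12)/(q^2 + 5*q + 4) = (q + 3)/(q + 1)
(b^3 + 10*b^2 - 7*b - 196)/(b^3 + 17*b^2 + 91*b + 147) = (b - 4)/(b + 3)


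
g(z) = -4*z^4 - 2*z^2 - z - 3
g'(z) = -16*z^3 - 4*z - 1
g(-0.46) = -3.14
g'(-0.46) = 2.40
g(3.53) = -652.55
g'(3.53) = -718.91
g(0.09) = -3.11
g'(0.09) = -1.37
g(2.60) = -201.91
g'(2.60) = -292.62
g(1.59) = -35.21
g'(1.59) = -71.67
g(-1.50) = -26.25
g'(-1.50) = 59.00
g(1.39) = -23.19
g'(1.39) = -49.53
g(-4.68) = -1960.99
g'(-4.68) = 1657.77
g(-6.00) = -5253.00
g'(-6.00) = 3479.00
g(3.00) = -348.00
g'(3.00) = -445.00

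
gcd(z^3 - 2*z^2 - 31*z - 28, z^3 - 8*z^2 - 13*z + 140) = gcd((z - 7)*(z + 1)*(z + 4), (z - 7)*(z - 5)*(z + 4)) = z^2 - 3*z - 28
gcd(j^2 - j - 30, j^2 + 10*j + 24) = 1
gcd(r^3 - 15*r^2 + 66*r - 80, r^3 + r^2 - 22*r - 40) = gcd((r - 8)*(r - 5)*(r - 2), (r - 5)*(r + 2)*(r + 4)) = r - 5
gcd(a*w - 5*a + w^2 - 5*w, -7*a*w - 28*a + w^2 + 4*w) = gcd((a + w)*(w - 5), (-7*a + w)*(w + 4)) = 1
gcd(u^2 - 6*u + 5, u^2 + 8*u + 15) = 1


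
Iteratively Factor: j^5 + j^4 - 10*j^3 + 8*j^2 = (j - 2)*(j^4 + 3*j^3 - 4*j^2) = (j - 2)*(j + 4)*(j^3 - j^2) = j*(j - 2)*(j + 4)*(j^2 - j) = j*(j - 2)*(j - 1)*(j + 4)*(j)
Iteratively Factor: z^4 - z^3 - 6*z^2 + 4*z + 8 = (z + 1)*(z^3 - 2*z^2 - 4*z + 8) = (z + 1)*(z + 2)*(z^2 - 4*z + 4) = (z - 2)*(z + 1)*(z + 2)*(z - 2)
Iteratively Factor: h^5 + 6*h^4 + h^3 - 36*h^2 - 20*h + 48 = (h - 1)*(h^4 + 7*h^3 + 8*h^2 - 28*h - 48) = (h - 1)*(h + 2)*(h^3 + 5*h^2 - 2*h - 24) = (h - 2)*(h - 1)*(h + 2)*(h^2 + 7*h + 12) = (h - 2)*(h - 1)*(h + 2)*(h + 4)*(h + 3)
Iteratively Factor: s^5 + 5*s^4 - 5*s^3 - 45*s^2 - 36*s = (s)*(s^4 + 5*s^3 - 5*s^2 - 45*s - 36) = s*(s + 3)*(s^3 + 2*s^2 - 11*s - 12) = s*(s + 1)*(s + 3)*(s^2 + s - 12) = s*(s + 1)*(s + 3)*(s + 4)*(s - 3)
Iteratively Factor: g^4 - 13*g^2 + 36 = (g + 3)*(g^3 - 3*g^2 - 4*g + 12) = (g - 3)*(g + 3)*(g^2 - 4) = (g - 3)*(g + 2)*(g + 3)*(g - 2)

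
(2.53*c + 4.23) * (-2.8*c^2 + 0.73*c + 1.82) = -7.084*c^3 - 9.9971*c^2 + 7.6925*c + 7.6986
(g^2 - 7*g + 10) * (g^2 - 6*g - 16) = g^4 - 13*g^3 + 36*g^2 + 52*g - 160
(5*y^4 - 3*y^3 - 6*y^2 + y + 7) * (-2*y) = -10*y^5 + 6*y^4 + 12*y^3 - 2*y^2 - 14*y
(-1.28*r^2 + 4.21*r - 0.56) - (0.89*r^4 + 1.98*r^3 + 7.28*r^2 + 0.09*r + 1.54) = -0.89*r^4 - 1.98*r^3 - 8.56*r^2 + 4.12*r - 2.1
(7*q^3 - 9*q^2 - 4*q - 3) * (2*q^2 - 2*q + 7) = 14*q^5 - 32*q^4 + 59*q^3 - 61*q^2 - 22*q - 21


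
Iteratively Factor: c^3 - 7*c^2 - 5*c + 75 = (c + 3)*(c^2 - 10*c + 25) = (c - 5)*(c + 3)*(c - 5)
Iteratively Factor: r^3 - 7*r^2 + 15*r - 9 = (r - 3)*(r^2 - 4*r + 3) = (r - 3)*(r - 1)*(r - 3)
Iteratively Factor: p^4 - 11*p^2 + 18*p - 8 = (p - 2)*(p^3 + 2*p^2 - 7*p + 4) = (p - 2)*(p - 1)*(p^2 + 3*p - 4) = (p - 2)*(p - 1)*(p + 4)*(p - 1)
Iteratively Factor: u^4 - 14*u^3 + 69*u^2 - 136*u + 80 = (u - 5)*(u^3 - 9*u^2 + 24*u - 16) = (u - 5)*(u - 1)*(u^2 - 8*u + 16) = (u - 5)*(u - 4)*(u - 1)*(u - 4)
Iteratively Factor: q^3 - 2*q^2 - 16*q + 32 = (q - 4)*(q^2 + 2*q - 8) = (q - 4)*(q + 4)*(q - 2)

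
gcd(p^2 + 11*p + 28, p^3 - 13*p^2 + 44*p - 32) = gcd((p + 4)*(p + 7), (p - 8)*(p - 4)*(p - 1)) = 1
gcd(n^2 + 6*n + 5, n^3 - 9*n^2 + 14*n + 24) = n + 1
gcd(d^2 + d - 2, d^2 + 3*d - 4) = d - 1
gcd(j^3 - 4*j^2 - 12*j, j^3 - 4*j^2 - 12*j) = j^3 - 4*j^2 - 12*j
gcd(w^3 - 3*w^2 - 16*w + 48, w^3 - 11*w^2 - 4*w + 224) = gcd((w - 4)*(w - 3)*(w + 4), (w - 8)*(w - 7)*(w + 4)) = w + 4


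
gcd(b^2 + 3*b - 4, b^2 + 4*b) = b + 4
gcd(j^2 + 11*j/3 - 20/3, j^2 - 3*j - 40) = j + 5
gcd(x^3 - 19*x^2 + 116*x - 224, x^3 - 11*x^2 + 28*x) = x^2 - 11*x + 28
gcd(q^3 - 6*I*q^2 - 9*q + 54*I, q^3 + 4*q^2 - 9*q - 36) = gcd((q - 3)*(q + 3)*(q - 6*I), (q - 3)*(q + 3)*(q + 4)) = q^2 - 9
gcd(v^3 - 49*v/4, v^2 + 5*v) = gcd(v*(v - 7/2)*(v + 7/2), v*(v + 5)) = v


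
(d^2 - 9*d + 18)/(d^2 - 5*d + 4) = (d^2 - 9*d + 18)/(d^2 - 5*d + 4)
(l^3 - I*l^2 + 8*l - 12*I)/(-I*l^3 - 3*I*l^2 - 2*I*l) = (I*l^3 + l^2 + 8*I*l + 12)/(l*(l^2 + 3*l + 2))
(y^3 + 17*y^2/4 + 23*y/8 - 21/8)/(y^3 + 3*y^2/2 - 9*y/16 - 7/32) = 4*(y + 3)/(4*y + 1)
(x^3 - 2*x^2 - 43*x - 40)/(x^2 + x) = x - 3 - 40/x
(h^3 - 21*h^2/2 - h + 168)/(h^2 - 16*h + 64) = (h^2 - 5*h/2 - 21)/(h - 8)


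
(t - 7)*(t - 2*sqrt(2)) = t^2 - 7*t - 2*sqrt(2)*t + 14*sqrt(2)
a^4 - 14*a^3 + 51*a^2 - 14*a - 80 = (a - 8)*(a - 5)*(a - 2)*(a + 1)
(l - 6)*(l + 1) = l^2 - 5*l - 6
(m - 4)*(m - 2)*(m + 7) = m^3 + m^2 - 34*m + 56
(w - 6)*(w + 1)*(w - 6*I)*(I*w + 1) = I*w^4 + 7*w^3 - 5*I*w^3 - 35*w^2 - 12*I*w^2 - 42*w + 30*I*w + 36*I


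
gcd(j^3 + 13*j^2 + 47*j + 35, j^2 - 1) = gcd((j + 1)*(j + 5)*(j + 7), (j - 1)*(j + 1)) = j + 1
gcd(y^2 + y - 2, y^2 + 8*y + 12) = y + 2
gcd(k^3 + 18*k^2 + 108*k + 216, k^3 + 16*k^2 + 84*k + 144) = k^2 + 12*k + 36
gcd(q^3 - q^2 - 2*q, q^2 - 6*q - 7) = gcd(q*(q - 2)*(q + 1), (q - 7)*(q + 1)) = q + 1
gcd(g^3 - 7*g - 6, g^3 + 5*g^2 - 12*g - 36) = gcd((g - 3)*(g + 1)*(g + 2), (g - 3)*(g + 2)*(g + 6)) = g^2 - g - 6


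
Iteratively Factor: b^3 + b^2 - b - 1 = (b + 1)*(b^2 - 1) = (b + 1)^2*(b - 1)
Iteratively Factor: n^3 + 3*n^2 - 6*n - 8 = (n - 2)*(n^2 + 5*n + 4) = (n - 2)*(n + 4)*(n + 1)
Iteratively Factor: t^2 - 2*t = (t - 2)*(t)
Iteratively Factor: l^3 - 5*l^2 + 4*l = (l)*(l^2 - 5*l + 4) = l*(l - 1)*(l - 4)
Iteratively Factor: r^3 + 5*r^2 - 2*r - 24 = (r - 2)*(r^2 + 7*r + 12) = (r - 2)*(r + 4)*(r + 3)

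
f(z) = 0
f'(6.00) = 0.00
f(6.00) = 0.00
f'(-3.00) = 0.00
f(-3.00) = 0.00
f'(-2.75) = 0.00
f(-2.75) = 0.00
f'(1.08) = 0.00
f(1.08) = 0.00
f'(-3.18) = 0.00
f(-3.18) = 0.00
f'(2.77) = 0.00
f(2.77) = 0.00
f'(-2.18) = 0.00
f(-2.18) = 0.00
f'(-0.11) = 0.00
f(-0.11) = 0.00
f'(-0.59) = 0.00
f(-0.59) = 0.00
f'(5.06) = 0.00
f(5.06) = 0.00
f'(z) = 0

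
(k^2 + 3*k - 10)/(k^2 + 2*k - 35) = (k^2 + 3*k - 10)/(k^2 + 2*k - 35)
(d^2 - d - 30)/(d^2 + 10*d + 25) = (d - 6)/(d + 5)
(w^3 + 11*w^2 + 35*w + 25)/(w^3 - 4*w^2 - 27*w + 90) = (w^2 + 6*w + 5)/(w^2 - 9*w + 18)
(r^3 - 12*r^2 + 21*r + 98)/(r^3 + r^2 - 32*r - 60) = (r^2 - 14*r + 49)/(r^2 - r - 30)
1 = 1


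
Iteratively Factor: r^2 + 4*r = (r)*(r + 4)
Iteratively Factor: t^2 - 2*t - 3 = (t + 1)*(t - 3)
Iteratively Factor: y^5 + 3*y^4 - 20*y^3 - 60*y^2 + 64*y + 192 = (y - 2)*(y^4 + 5*y^3 - 10*y^2 - 80*y - 96) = (y - 2)*(y + 4)*(y^3 + y^2 - 14*y - 24) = (y - 4)*(y - 2)*(y + 4)*(y^2 + 5*y + 6) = (y - 4)*(y - 2)*(y + 3)*(y + 4)*(y + 2)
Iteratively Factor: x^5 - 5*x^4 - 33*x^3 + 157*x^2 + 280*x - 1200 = (x + 4)*(x^4 - 9*x^3 + 3*x^2 + 145*x - 300) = (x - 5)*(x + 4)*(x^3 - 4*x^2 - 17*x + 60) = (x - 5)^2*(x + 4)*(x^2 + x - 12) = (x - 5)^2*(x + 4)^2*(x - 3)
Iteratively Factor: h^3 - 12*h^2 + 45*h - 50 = (h - 5)*(h^2 - 7*h + 10) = (h - 5)^2*(h - 2)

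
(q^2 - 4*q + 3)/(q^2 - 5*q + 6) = (q - 1)/(q - 2)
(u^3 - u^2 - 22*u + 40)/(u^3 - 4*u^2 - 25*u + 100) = (u - 2)/(u - 5)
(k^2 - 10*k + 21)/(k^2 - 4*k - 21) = (k - 3)/(k + 3)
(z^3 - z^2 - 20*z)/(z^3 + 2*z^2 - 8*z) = (z - 5)/(z - 2)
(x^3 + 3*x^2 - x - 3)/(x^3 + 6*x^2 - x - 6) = (x + 3)/(x + 6)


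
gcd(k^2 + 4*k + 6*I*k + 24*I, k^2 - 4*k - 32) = k + 4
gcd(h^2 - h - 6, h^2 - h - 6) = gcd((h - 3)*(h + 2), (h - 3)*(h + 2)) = h^2 - h - 6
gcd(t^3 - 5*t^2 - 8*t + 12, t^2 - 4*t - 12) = t^2 - 4*t - 12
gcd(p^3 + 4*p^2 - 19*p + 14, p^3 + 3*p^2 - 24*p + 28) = p^2 + 5*p - 14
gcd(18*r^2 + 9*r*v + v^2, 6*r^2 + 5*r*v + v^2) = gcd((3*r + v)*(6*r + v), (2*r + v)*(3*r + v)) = 3*r + v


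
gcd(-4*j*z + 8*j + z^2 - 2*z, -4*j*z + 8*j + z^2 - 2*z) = -4*j*z + 8*j + z^2 - 2*z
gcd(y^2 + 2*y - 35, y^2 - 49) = y + 7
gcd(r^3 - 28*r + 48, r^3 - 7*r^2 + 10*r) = r - 2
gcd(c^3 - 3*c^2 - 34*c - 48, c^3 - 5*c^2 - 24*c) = c^2 - 5*c - 24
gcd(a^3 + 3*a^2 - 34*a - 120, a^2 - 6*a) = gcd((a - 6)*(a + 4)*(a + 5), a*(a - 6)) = a - 6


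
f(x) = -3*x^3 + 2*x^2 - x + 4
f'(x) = -9*x^2 + 4*x - 1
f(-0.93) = 9.07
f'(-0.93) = -12.50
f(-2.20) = 47.82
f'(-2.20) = -53.36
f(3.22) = -78.64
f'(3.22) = -81.44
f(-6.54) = 935.26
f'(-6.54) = -412.10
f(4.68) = -264.38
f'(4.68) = -179.40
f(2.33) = -25.42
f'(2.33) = -40.54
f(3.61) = -114.68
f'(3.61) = -103.85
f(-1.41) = 17.80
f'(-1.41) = -24.53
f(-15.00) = 10594.00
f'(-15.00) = -2086.00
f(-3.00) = 106.00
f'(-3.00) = -94.00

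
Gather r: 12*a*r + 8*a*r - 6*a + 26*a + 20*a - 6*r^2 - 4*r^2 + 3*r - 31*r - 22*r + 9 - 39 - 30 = 40*a - 10*r^2 + r*(20*a - 50) - 60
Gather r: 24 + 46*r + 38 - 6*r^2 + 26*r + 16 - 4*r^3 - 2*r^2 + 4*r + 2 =-4*r^3 - 8*r^2 + 76*r + 80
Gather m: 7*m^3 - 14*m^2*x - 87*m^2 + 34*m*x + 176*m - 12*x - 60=7*m^3 + m^2*(-14*x - 87) + m*(34*x + 176) - 12*x - 60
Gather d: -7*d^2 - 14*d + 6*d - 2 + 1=-7*d^2 - 8*d - 1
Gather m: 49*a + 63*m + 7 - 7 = 49*a + 63*m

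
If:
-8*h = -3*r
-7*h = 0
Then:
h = 0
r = 0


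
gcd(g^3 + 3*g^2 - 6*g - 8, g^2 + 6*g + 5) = g + 1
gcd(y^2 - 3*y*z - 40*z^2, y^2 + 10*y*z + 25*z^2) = y + 5*z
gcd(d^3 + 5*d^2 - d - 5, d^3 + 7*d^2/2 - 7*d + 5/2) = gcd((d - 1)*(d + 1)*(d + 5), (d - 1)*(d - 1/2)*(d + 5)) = d^2 + 4*d - 5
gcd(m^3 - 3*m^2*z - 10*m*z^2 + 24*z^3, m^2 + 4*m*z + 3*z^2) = m + 3*z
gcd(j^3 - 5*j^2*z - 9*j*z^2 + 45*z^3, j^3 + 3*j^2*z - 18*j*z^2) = -j + 3*z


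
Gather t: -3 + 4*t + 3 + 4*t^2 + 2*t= 4*t^2 + 6*t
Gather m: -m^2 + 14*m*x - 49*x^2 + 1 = -m^2 + 14*m*x - 49*x^2 + 1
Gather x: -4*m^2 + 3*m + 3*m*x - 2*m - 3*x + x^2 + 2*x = -4*m^2 + m + x^2 + x*(3*m - 1)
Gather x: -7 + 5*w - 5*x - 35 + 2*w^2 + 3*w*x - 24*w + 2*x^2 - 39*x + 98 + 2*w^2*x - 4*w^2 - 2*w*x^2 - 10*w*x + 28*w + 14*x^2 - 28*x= -2*w^2 + 9*w + x^2*(16 - 2*w) + x*(2*w^2 - 7*w - 72) + 56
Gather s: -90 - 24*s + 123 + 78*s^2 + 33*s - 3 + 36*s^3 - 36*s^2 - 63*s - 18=36*s^3 + 42*s^2 - 54*s + 12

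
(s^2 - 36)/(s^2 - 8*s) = (s^2 - 36)/(s*(s - 8))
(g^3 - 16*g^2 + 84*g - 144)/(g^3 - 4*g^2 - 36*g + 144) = (g - 6)/(g + 6)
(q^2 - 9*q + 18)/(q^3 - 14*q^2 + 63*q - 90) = 1/(q - 5)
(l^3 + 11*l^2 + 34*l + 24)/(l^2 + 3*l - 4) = (l^2 + 7*l + 6)/(l - 1)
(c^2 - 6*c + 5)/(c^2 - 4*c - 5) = (c - 1)/(c + 1)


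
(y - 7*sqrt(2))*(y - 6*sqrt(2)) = y^2 - 13*sqrt(2)*y + 84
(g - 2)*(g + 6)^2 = g^3 + 10*g^2 + 12*g - 72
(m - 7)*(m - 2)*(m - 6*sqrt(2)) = m^3 - 9*m^2 - 6*sqrt(2)*m^2 + 14*m + 54*sqrt(2)*m - 84*sqrt(2)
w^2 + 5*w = w*(w + 5)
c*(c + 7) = c^2 + 7*c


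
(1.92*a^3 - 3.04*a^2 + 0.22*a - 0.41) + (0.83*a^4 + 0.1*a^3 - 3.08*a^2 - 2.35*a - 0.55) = 0.83*a^4 + 2.02*a^3 - 6.12*a^2 - 2.13*a - 0.96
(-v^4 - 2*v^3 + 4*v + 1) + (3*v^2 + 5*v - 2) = -v^4 - 2*v^3 + 3*v^2 + 9*v - 1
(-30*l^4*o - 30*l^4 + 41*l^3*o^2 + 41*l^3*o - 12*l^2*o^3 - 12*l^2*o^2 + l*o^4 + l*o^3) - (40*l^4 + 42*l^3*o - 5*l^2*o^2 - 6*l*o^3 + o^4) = -30*l^4*o - 70*l^4 + 41*l^3*o^2 - l^3*o - 12*l^2*o^3 - 7*l^2*o^2 + l*o^4 + 7*l*o^3 - o^4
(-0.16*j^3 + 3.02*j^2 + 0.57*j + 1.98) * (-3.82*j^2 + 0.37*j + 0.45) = 0.6112*j^5 - 11.5956*j^4 - 1.132*j^3 - 5.9937*j^2 + 0.9891*j + 0.891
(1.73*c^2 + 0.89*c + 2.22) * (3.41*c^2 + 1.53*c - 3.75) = 5.8993*c^4 + 5.6818*c^3 + 2.4444*c^2 + 0.0591000000000004*c - 8.325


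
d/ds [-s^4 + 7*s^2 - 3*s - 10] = -4*s^3 + 14*s - 3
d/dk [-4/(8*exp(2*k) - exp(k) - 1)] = (64*exp(k) - 4)*exp(k)/(-8*exp(2*k) + exp(k) + 1)^2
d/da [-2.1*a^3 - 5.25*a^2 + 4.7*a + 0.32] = -6.3*a^2 - 10.5*a + 4.7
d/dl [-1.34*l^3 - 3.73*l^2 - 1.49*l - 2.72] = -4.02*l^2 - 7.46*l - 1.49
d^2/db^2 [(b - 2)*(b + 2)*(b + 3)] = 6*b + 6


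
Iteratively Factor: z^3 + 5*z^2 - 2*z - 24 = (z + 3)*(z^2 + 2*z - 8) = (z - 2)*(z + 3)*(z + 4)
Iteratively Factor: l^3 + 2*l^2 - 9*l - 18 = (l - 3)*(l^2 + 5*l + 6) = (l - 3)*(l + 2)*(l + 3)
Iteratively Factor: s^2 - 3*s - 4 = (s + 1)*(s - 4)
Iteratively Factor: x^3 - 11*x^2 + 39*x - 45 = (x - 3)*(x^2 - 8*x + 15) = (x - 5)*(x - 3)*(x - 3)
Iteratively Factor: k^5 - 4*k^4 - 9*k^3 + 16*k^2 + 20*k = (k + 2)*(k^4 - 6*k^3 + 3*k^2 + 10*k) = (k - 2)*(k + 2)*(k^3 - 4*k^2 - 5*k) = (k - 5)*(k - 2)*(k + 2)*(k^2 + k) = k*(k - 5)*(k - 2)*(k + 2)*(k + 1)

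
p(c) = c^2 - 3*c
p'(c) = 2*c - 3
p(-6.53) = 62.23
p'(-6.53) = -16.06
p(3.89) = 3.46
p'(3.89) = 4.78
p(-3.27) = 20.50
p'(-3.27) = -9.54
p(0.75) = -1.69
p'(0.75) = -1.50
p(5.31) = 12.27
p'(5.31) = 7.62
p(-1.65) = 7.67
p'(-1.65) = -6.30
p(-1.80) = 8.64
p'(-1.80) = -6.60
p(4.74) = 8.25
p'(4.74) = 6.48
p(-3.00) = 18.00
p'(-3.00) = -9.00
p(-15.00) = 270.00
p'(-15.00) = -33.00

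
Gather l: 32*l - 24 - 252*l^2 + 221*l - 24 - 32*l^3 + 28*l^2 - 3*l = -32*l^3 - 224*l^2 + 250*l - 48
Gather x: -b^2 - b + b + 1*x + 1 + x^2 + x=-b^2 + x^2 + 2*x + 1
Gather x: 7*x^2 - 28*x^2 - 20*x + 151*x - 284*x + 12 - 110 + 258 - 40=-21*x^2 - 153*x + 120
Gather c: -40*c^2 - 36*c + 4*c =-40*c^2 - 32*c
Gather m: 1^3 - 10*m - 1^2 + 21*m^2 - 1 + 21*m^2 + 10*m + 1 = 42*m^2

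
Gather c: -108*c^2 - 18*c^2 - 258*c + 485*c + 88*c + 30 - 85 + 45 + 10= -126*c^2 + 315*c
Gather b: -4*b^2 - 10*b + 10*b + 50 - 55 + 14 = 9 - 4*b^2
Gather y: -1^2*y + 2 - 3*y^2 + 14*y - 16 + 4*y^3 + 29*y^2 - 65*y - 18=4*y^3 + 26*y^2 - 52*y - 32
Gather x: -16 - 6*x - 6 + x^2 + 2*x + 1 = x^2 - 4*x - 21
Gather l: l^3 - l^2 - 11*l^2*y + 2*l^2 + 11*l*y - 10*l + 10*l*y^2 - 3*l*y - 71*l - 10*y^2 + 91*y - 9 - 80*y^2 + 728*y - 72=l^3 + l^2*(1 - 11*y) + l*(10*y^2 + 8*y - 81) - 90*y^2 + 819*y - 81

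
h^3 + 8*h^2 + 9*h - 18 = (h - 1)*(h + 3)*(h + 6)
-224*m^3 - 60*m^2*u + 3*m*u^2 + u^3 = (-8*m + u)*(4*m + u)*(7*m + u)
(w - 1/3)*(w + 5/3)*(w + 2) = w^3 + 10*w^2/3 + 19*w/9 - 10/9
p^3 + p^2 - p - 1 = (p - 1)*(p + 1)^2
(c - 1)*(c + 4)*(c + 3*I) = c^3 + 3*c^2 + 3*I*c^2 - 4*c + 9*I*c - 12*I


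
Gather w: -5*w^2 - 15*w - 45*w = -5*w^2 - 60*w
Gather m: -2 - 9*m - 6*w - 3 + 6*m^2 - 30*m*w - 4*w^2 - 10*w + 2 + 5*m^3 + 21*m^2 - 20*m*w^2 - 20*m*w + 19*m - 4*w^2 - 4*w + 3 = 5*m^3 + 27*m^2 + m*(-20*w^2 - 50*w + 10) - 8*w^2 - 20*w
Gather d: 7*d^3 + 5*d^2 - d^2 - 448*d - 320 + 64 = 7*d^3 + 4*d^2 - 448*d - 256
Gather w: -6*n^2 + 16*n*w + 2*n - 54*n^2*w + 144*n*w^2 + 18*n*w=-6*n^2 + 144*n*w^2 + 2*n + w*(-54*n^2 + 34*n)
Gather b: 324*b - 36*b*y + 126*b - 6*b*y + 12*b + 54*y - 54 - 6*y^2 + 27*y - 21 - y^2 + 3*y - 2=b*(462 - 42*y) - 7*y^2 + 84*y - 77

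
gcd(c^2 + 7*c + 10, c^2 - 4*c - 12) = c + 2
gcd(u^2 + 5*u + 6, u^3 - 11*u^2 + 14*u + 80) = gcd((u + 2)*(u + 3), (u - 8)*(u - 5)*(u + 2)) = u + 2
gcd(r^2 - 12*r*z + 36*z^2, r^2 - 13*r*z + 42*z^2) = -r + 6*z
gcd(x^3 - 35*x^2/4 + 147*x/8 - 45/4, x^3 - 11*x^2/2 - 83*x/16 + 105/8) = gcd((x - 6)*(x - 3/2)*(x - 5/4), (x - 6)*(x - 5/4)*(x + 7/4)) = x^2 - 29*x/4 + 15/2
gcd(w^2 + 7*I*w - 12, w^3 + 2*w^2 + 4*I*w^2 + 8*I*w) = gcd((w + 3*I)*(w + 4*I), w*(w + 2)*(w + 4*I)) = w + 4*I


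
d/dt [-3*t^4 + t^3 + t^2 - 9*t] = -12*t^3 + 3*t^2 + 2*t - 9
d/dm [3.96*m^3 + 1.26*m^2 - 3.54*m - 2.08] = 11.88*m^2 + 2.52*m - 3.54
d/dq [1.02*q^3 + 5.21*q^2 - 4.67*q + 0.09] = 3.06*q^2 + 10.42*q - 4.67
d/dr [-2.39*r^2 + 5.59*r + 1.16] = 5.59 - 4.78*r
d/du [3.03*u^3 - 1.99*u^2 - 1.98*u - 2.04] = 9.09*u^2 - 3.98*u - 1.98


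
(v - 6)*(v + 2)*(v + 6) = v^3 + 2*v^2 - 36*v - 72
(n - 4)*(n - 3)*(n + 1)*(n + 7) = n^4 + n^3 - 37*n^2 + 47*n + 84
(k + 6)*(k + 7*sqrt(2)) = k^2 + 6*k + 7*sqrt(2)*k + 42*sqrt(2)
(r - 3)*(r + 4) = r^2 + r - 12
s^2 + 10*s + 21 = (s + 3)*(s + 7)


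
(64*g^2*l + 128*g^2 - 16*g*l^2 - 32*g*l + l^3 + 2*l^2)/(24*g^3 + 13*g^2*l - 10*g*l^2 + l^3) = (8*g*l + 16*g - l^2 - 2*l)/(3*g^2 + 2*g*l - l^2)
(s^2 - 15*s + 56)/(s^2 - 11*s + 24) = (s - 7)/(s - 3)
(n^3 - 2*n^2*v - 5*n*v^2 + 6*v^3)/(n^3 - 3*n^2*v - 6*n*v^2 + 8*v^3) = (-n + 3*v)/(-n + 4*v)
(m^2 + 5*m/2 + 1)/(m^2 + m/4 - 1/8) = 4*(m + 2)/(4*m - 1)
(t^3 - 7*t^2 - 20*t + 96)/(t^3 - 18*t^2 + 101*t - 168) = (t + 4)/(t - 7)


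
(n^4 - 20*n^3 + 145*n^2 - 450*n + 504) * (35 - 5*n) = -5*n^5 + 135*n^4 - 1425*n^3 + 7325*n^2 - 18270*n + 17640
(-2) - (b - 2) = -b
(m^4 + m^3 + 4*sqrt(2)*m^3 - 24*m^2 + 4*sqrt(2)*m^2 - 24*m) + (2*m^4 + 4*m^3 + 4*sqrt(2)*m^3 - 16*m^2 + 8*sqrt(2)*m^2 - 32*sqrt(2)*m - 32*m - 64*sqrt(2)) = 3*m^4 + 5*m^3 + 8*sqrt(2)*m^3 - 40*m^2 + 12*sqrt(2)*m^2 - 56*m - 32*sqrt(2)*m - 64*sqrt(2)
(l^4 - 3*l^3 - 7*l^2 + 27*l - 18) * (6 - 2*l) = -2*l^5 + 12*l^4 - 4*l^3 - 96*l^2 + 198*l - 108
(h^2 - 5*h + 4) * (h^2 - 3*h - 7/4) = h^4 - 8*h^3 + 69*h^2/4 - 13*h/4 - 7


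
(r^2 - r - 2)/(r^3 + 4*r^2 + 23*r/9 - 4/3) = 9*(r^2 - r - 2)/(9*r^3 + 36*r^2 + 23*r - 12)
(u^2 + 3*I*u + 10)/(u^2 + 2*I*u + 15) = (u - 2*I)/(u - 3*I)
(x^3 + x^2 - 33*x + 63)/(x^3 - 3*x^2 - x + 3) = (x^2 + 4*x - 21)/(x^2 - 1)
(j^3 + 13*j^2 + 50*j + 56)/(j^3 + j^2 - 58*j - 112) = (j + 4)/(j - 8)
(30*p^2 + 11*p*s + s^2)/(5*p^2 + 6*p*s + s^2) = (6*p + s)/(p + s)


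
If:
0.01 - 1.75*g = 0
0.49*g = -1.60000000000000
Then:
No Solution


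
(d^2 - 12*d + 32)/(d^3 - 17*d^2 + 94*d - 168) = (d - 8)/(d^2 - 13*d + 42)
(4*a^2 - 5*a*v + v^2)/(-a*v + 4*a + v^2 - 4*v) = (-4*a + v)/(v - 4)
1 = 1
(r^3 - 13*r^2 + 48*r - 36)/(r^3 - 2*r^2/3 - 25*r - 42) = 3*(r^2 - 7*r + 6)/(3*r^2 + 16*r + 21)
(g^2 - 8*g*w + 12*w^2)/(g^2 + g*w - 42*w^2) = (g - 2*w)/(g + 7*w)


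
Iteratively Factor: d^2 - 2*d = (d)*(d - 2)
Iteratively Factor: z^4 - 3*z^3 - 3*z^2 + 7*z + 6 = (z - 3)*(z^3 - 3*z - 2) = (z - 3)*(z + 1)*(z^2 - z - 2) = (z - 3)*(z + 1)^2*(z - 2)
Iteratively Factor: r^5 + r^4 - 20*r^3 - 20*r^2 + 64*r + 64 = (r - 4)*(r^4 + 5*r^3 - 20*r - 16) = (r - 4)*(r + 2)*(r^3 + 3*r^2 - 6*r - 8) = (r - 4)*(r + 2)*(r + 4)*(r^2 - r - 2) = (r - 4)*(r + 1)*(r + 2)*(r + 4)*(r - 2)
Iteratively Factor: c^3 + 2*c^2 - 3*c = (c - 1)*(c^2 + 3*c) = (c - 1)*(c + 3)*(c)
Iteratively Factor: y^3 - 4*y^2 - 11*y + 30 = (y + 3)*(y^2 - 7*y + 10) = (y - 2)*(y + 3)*(y - 5)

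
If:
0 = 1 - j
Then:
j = 1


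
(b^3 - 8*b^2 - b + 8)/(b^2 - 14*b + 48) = (b^2 - 1)/(b - 6)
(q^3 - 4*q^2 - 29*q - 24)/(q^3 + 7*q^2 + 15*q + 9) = (q - 8)/(q + 3)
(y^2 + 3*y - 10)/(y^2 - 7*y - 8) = (-y^2 - 3*y + 10)/(-y^2 + 7*y + 8)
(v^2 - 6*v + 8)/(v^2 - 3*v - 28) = (-v^2 + 6*v - 8)/(-v^2 + 3*v + 28)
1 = 1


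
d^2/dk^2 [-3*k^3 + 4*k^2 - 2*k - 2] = 8 - 18*k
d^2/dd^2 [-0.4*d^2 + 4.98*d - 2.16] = -0.800000000000000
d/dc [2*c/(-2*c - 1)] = -2/(2*c + 1)^2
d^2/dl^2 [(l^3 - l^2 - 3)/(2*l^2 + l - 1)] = 10*(l^3 - 9*l^2 - 3*l - 2)/(8*l^6 + 12*l^5 - 6*l^4 - 11*l^3 + 3*l^2 + 3*l - 1)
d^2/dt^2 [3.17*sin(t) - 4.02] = -3.17*sin(t)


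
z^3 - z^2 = z^2*(z - 1)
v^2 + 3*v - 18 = (v - 3)*(v + 6)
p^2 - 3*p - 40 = (p - 8)*(p + 5)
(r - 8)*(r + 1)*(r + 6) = r^3 - r^2 - 50*r - 48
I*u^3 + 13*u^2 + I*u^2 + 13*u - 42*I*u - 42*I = (u - 7*I)*(u - 6*I)*(I*u + I)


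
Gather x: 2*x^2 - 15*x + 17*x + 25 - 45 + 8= 2*x^2 + 2*x - 12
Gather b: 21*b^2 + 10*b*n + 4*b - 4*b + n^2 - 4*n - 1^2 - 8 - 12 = 21*b^2 + 10*b*n + n^2 - 4*n - 21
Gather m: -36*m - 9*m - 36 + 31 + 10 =5 - 45*m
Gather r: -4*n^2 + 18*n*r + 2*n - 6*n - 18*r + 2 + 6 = -4*n^2 - 4*n + r*(18*n - 18) + 8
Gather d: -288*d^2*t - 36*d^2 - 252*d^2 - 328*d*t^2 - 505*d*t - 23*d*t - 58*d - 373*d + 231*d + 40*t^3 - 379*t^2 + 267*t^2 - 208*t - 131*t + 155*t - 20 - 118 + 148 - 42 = d^2*(-288*t - 288) + d*(-328*t^2 - 528*t - 200) + 40*t^3 - 112*t^2 - 184*t - 32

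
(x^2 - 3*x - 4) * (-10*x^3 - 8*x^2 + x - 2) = -10*x^5 + 22*x^4 + 65*x^3 + 27*x^2 + 2*x + 8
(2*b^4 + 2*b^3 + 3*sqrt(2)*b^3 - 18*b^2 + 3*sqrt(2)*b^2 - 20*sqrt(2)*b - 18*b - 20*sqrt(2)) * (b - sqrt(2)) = 2*b^5 + sqrt(2)*b^4 + 2*b^4 - 24*b^3 + sqrt(2)*b^3 - 24*b^2 - 2*sqrt(2)*b^2 - 2*sqrt(2)*b + 40*b + 40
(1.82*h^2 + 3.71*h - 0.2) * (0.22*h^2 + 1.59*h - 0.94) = 0.4004*h^4 + 3.71*h^3 + 4.1441*h^2 - 3.8054*h + 0.188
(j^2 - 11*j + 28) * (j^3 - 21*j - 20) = j^5 - 11*j^4 + 7*j^3 + 211*j^2 - 368*j - 560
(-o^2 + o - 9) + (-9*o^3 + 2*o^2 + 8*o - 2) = -9*o^3 + o^2 + 9*o - 11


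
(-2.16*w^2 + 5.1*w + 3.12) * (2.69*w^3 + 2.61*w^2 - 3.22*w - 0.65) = -5.8104*w^5 + 8.0814*w^4 + 28.659*w^3 - 6.8748*w^2 - 13.3614*w - 2.028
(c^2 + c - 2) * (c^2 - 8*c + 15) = c^4 - 7*c^3 + 5*c^2 + 31*c - 30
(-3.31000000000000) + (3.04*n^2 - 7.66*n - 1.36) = 3.04*n^2 - 7.66*n - 4.67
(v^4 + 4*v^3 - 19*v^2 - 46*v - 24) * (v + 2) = v^5 + 6*v^4 - 11*v^3 - 84*v^2 - 116*v - 48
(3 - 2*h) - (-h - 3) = 6 - h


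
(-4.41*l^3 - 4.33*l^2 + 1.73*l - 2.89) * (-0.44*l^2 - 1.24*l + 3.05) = 1.9404*l^5 + 7.3736*l^4 - 8.8425*l^3 - 14.0801*l^2 + 8.8601*l - 8.8145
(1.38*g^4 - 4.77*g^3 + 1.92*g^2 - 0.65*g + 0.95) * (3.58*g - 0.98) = 4.9404*g^5 - 18.429*g^4 + 11.5482*g^3 - 4.2086*g^2 + 4.038*g - 0.931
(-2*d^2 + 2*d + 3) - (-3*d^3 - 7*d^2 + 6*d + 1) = 3*d^3 + 5*d^2 - 4*d + 2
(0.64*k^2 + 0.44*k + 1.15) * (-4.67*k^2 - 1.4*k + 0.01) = -2.9888*k^4 - 2.9508*k^3 - 5.9801*k^2 - 1.6056*k + 0.0115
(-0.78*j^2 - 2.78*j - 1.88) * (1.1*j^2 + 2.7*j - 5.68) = -0.858*j^4 - 5.164*j^3 - 5.1436*j^2 + 10.7144*j + 10.6784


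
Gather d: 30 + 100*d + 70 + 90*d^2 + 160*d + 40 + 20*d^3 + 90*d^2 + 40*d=20*d^3 + 180*d^2 + 300*d + 140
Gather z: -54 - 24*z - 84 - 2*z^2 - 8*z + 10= -2*z^2 - 32*z - 128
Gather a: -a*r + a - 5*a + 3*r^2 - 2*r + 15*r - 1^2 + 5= a*(-r - 4) + 3*r^2 + 13*r + 4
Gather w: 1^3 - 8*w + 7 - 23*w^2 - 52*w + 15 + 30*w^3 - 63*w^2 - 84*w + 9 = 30*w^3 - 86*w^2 - 144*w + 32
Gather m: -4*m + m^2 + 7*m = m^2 + 3*m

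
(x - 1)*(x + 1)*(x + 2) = x^3 + 2*x^2 - x - 2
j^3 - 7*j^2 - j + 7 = (j - 7)*(j - 1)*(j + 1)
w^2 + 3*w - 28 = (w - 4)*(w + 7)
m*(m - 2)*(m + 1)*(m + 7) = m^4 + 6*m^3 - 9*m^2 - 14*m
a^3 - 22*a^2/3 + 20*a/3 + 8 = (a - 6)*(a - 2)*(a + 2/3)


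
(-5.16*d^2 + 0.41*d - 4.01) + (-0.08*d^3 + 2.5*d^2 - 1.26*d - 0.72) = -0.08*d^3 - 2.66*d^2 - 0.85*d - 4.73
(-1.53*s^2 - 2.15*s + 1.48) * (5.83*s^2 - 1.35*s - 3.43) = -8.9199*s^4 - 10.469*s^3 + 16.7788*s^2 + 5.3765*s - 5.0764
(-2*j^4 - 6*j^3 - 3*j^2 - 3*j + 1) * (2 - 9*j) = 18*j^5 + 50*j^4 + 15*j^3 + 21*j^2 - 15*j + 2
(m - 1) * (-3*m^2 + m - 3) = -3*m^3 + 4*m^2 - 4*m + 3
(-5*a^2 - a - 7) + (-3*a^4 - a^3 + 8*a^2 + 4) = -3*a^4 - a^3 + 3*a^2 - a - 3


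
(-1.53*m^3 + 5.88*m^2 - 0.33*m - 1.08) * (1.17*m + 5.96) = -1.7901*m^4 - 2.2392*m^3 + 34.6587*m^2 - 3.2304*m - 6.4368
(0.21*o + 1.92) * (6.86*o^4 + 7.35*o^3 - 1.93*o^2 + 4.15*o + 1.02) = 1.4406*o^5 + 14.7147*o^4 + 13.7067*o^3 - 2.8341*o^2 + 8.1822*o + 1.9584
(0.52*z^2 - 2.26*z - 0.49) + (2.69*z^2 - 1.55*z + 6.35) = 3.21*z^2 - 3.81*z + 5.86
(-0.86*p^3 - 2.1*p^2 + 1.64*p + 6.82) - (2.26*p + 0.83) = -0.86*p^3 - 2.1*p^2 - 0.62*p + 5.99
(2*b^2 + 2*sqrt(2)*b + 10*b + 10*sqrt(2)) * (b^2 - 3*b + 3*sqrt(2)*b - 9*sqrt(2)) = 2*b^4 + 4*b^3 + 8*sqrt(2)*b^3 - 18*b^2 + 16*sqrt(2)*b^2 - 120*sqrt(2)*b + 24*b - 180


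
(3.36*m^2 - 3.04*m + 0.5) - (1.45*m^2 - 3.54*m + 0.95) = 1.91*m^2 + 0.5*m - 0.45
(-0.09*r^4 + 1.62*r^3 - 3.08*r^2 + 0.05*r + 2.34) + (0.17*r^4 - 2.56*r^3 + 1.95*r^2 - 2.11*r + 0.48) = 0.08*r^4 - 0.94*r^3 - 1.13*r^2 - 2.06*r + 2.82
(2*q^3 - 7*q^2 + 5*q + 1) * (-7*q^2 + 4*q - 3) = -14*q^5 + 57*q^4 - 69*q^3 + 34*q^2 - 11*q - 3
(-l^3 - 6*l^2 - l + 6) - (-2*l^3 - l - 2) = l^3 - 6*l^2 + 8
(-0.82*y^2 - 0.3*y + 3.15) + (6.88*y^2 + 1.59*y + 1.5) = 6.06*y^2 + 1.29*y + 4.65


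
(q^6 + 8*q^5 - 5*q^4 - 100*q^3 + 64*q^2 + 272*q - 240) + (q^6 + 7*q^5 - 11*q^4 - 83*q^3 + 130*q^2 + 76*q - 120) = 2*q^6 + 15*q^5 - 16*q^4 - 183*q^3 + 194*q^2 + 348*q - 360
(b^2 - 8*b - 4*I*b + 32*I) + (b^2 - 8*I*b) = 2*b^2 - 8*b - 12*I*b + 32*I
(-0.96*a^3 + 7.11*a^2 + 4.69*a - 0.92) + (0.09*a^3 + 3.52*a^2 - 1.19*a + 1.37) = -0.87*a^3 + 10.63*a^2 + 3.5*a + 0.45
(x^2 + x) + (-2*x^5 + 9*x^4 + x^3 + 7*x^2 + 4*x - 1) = -2*x^5 + 9*x^4 + x^3 + 8*x^2 + 5*x - 1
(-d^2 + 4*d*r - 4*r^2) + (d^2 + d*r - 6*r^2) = 5*d*r - 10*r^2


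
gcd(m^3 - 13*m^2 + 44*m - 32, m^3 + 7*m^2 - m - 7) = m - 1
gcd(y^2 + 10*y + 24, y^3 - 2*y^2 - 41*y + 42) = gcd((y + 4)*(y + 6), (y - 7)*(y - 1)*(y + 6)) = y + 6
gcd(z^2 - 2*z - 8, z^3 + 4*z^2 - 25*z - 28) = z - 4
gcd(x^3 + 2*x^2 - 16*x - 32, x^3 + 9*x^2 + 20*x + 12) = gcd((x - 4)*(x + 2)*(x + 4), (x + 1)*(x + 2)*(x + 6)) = x + 2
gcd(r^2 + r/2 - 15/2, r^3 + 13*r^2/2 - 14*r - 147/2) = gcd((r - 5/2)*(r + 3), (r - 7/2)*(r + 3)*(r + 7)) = r + 3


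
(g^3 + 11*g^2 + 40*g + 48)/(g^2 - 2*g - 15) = (g^2 + 8*g + 16)/(g - 5)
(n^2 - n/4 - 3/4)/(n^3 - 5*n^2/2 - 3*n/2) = (-4*n^2 + n + 3)/(2*n*(-2*n^2 + 5*n + 3))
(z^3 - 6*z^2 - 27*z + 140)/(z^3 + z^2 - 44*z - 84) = (z^2 + z - 20)/(z^2 + 8*z + 12)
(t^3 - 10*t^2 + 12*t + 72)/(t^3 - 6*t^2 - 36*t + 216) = (t + 2)/(t + 6)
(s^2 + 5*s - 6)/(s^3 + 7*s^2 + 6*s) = (s - 1)/(s*(s + 1))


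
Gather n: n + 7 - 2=n + 5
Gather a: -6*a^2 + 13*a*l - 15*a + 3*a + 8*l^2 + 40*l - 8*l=-6*a^2 + a*(13*l - 12) + 8*l^2 + 32*l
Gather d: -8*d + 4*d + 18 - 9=9 - 4*d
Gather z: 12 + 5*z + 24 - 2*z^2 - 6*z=-2*z^2 - z + 36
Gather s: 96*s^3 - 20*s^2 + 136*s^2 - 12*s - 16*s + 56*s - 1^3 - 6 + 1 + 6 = 96*s^3 + 116*s^2 + 28*s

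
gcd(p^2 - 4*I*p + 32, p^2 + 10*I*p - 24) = p + 4*I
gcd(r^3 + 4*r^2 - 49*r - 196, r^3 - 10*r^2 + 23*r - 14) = r - 7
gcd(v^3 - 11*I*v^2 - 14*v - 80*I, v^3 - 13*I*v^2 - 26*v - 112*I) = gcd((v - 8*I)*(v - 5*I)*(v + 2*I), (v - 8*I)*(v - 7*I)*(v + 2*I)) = v^2 - 6*I*v + 16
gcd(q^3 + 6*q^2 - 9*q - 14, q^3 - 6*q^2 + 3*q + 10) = q^2 - q - 2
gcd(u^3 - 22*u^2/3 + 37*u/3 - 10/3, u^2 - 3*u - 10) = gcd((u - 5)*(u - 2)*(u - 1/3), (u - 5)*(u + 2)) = u - 5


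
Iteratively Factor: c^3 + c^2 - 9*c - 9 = (c + 1)*(c^2 - 9) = (c + 1)*(c + 3)*(c - 3)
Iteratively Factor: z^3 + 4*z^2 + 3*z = (z + 3)*(z^2 + z) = (z + 1)*(z + 3)*(z)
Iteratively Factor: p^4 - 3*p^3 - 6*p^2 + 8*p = (p + 2)*(p^3 - 5*p^2 + 4*p) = (p - 1)*(p + 2)*(p^2 - 4*p) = (p - 4)*(p - 1)*(p + 2)*(p)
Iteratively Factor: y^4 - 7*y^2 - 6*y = (y + 1)*(y^3 - y^2 - 6*y) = (y - 3)*(y + 1)*(y^2 + 2*y) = (y - 3)*(y + 1)*(y + 2)*(y)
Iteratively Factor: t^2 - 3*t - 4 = (t + 1)*(t - 4)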